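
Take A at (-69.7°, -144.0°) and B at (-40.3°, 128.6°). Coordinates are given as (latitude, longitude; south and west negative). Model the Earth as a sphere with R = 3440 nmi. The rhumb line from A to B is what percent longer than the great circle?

Great circle: σ = 0.9038 rad → d_gc = Rσ = 3109.1 nmi
Rhumb: Δφ = +0.5131, Δλ = -1.5254, Δψ = +0.9505, q = Δφ/Δψ = 0.5399 → d_rh = R√(Δφ²+q²Δλ²) = 3337.9 nmi
Excess = (3337.9 − 3109.1) / 3109.1 = 228.8 / 3109.1 = 7.36% ≈ 7.4%

7.4%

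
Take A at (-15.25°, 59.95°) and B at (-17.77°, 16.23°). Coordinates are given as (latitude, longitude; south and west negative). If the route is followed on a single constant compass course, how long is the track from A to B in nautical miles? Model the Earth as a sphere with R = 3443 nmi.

2523 nmi

Δψ = ln[tan(π/4+φ₂/2)/tan(π/4+φ₁/2)] = -0.0459;  Δφ = -0.0440 rad,  Δλ = -0.7631 rad
q = Δφ/Δψ = 0.9587
d = R·√(Δφ² + q²Δλ²) = 3443·0.73285 = 2523 nmi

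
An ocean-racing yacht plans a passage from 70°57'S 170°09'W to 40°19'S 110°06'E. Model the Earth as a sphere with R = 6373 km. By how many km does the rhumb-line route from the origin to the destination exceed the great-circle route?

Great circle: cos σ = sin φ₁ sin φ₂ + cos φ₁ cos φ₂ cos Δλ,  σ = 0.8555 rad → d_gc = 5451.93 km
Rhumb line: Δψ = +1.0149, q = Δφ/Δψ = 0.5268, d_rh = R√(Δφ²+q²Δλ²) = 5783.39 km
Excess = 5783.39 − 5451.93 = 331.46 ≈ 331 km

331 km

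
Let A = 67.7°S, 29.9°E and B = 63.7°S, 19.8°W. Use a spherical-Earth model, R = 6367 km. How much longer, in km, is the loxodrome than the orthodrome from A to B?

60 km

Great circle: cos σ = sin φ₁ sin φ₂ + cos φ₁ cos φ₂ cos Δλ,  σ = 0.3535 rad → d_gc = 2250.5 km
Rhumb line: Δψ = +0.1700, q = Δφ/Δψ = 0.4106, d_rh = R√(Δφ²+q²Δλ²) = 2310.9 km
Excess = 2310.9 − 2250.5 = 60.4 ≈ 60 km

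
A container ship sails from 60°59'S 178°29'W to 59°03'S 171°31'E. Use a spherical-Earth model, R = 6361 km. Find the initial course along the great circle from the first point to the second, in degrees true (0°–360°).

N = sin Δλ·cos φ₂ = -0.0893;  D = cos φ₁ sin φ₂ − sin φ₁ cos φ₂ cos Δλ = +0.0269
initial course = atan2(N, D) = 286.77°

286.8°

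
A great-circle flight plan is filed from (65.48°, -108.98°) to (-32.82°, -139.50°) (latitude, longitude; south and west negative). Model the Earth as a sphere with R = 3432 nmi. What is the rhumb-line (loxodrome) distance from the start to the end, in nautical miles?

6069 nmi

Δψ = ln[tan(π/4+φ₂/2)/tan(π/4+φ₁/2)] = -2.1334;  Δφ = -1.7157 rad,  Δλ = -0.5327 rad
q = Δφ/Δψ = 0.8042
d = R·√(Δφ² + q²Δλ²) = 3432·1.76833 = 6069 nmi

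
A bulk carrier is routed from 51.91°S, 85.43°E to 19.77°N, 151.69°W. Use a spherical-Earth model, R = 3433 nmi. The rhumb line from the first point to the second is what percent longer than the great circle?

Great circle: σ = 2.1912 rad → d_gc = Rσ = 7522.4 nmi
Rhumb: Δφ = +1.2511, Δλ = +2.1447, Δψ = +1.4157, q = Δφ/Δψ = 0.8837 → d_rh = R√(Δφ²+q²Δλ²) = 7796.0 nmi
Excess = (7796.0 − 7522.4) / 7522.4 = 273.6 / 7522.4 = 3.64% ≈ 3.6%

3.6%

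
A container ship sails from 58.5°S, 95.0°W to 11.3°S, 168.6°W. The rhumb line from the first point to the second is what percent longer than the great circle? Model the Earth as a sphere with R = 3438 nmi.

2.8%

Great circle: σ = 1.2538 rad → d_gc = Rσ = 4310.5 nmi
Rhumb: Δφ = +0.8238, Δλ = -1.2846, Δψ = +1.0672, q = Δφ/Δψ = 0.7719 → d_rh = R√(Δφ²+q²Δλ²) = 4432.0 nmi
Excess = (4432.0 − 4310.5) / 4310.5 = 121.5 / 4310.5 = 2.82% ≈ 2.8%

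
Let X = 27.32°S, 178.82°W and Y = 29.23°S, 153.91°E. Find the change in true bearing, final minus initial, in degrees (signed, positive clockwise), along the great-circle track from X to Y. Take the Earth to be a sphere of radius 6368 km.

Initial bearing θ₁ = atan2(sin Δλ cos φ₂, cos φ₁ sin φ₂ − sin φ₁ cos φ₂ cos Δλ) = 258.98°
Final bearing θ₂ = (initial bearing from the destination back to the start) + 180° = 272.09°
Δθ = θ₂ − θ₁ = +13.1°

+13.1°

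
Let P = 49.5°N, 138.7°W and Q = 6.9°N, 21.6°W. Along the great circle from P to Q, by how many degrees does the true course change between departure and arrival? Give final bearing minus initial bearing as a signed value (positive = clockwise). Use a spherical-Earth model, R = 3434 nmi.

+79.3°

At departure: θ₁ = atan2(sin Δλ cos φ₂, cos φ₁ sin φ₂ − sin φ₁ cos φ₂ cos Δλ) = 64.48°
At arrival: θ₂ = atan2(sin Δλ cos φ₁, −cos φ₂ sin φ₁ + sin φ₂ cos φ₁ cos Δλ) = 143.82°
Δθ = θ₂ − θ₁ = +79.3°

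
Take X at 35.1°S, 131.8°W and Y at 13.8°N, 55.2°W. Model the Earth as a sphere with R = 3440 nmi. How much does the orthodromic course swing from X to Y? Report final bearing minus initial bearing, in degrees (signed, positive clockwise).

-18.2°

Initial bearing θ₁ = atan2(sin Δλ cos φ₂, cos φ₁ sin φ₂ − sin φ₁ cos φ₂ cos Δλ) = 71.04°
Final bearing θ₂ = (initial bearing from the destination back to the start) + 180° = 52.82°
Δθ = θ₂ − θ₁ = -18.2°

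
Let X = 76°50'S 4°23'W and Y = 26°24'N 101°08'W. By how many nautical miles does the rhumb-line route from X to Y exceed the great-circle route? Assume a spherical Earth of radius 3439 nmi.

324 nmi

Great circle: cos σ = sin φ₁ sin φ₂ + cos φ₁ cos φ₂ cos Δλ,  σ = 2.0453 rad → d_gc = 7033.9 nmi
Rhumb line: Δψ = +2.6373, q = Δφ/Δψ = 0.6832, d_rh = R√(Δφ²+q²Δλ²) = 7357.6 nmi
Excess = 7357.6 − 7033.9 = 323.7 ≈ 324 nmi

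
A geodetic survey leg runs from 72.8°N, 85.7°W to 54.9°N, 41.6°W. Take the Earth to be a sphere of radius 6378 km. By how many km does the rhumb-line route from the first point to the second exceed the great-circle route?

57 km

Great circle: cos σ = sin φ₁ sin φ₂ + cos φ₁ cos φ₂ cos Δλ,  σ = 0.4425 rad → d_gc = 2822.5 km
Rhumb line: Δψ = -0.7377, q = Δφ/Δψ = 0.4235, d_rh = R√(Δφ²+q²Δλ²) = 2879.6 km
Excess = 2879.6 − 2822.5 = 57.1 ≈ 57 km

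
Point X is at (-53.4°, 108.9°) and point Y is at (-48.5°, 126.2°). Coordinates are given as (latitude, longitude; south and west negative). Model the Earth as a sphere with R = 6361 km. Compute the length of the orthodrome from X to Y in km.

cos σ = sin φ₁ sin φ₂ + cos φ₁ cos φ₂ cos Δλ
      = sin(-53.40°)sin(-48.50°) + cos(-53.40°)cos(-48.50°)cos(17.30°) = 0.9785
σ = 11.910° → d = Rσ = 6361·0.20787 = 1322 km

1322 km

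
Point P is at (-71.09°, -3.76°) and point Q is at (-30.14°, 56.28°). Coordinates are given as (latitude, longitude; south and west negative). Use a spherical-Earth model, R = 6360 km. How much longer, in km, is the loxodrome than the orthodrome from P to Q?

173 km

Great circle: cos σ = sin φ₁ sin φ₂ + cos φ₁ cos φ₂ cos Δλ,  σ = 0.9084 rad → d_gc = 5777.7 km
Rhumb line: Δψ = +1.2404, q = Δφ/Δψ = 0.5762, d_rh = R√(Δφ²+q²Δλ²) = 5950.5 km
Excess = 5950.5 − 5777.7 = 172.8 ≈ 173 km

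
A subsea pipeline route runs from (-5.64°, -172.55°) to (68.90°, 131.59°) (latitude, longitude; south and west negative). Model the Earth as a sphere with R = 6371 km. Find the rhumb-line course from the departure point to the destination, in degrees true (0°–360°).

Meridional parts: M(φ₁)=-0.0986, M(φ₂)=+1.6807 → ΔM = +1.7793;  Δλ = -0.9749 rad
tan C = Δλ / ΔM = -0.5479 → C = 331.28°

331.3°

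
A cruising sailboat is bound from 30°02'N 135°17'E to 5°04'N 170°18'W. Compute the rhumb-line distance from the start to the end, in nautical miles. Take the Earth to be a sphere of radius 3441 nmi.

3431 nmi

Rhumb course C = atan2(Δλ, Δψ) with Δψ = ln[tan(π/4+φ₂/2)/tan(π/4+φ₁/2)] = -0.4614, Δλ = +0.9498 → C = 115.91°
d = R·|Δφ| / |cos C| = 3441·0.43575 / 0.43700 = 3431 nmi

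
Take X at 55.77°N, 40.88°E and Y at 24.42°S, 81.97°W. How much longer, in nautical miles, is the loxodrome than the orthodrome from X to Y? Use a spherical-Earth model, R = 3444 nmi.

292 nmi

Great circle: cos σ = sin φ₁ sin φ₂ + cos φ₁ cos φ₂ cos Δλ,  σ = 2.2391 rad → d_gc = 7711.4 nmi
Rhumb line: Δψ = -1.6176, q = Δφ/Δψ = 0.8652, d_rh = R√(Δφ²+q²Δλ²) = 8003.4 nmi
Excess = 8003.4 − 7711.4 = 292.0 ≈ 292 nmi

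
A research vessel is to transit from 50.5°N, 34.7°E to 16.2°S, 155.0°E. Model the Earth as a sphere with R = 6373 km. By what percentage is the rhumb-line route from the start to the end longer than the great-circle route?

3.6%

Great circle: σ = 2.1217 rad → d_gc = Rσ = 13521.6 km
Rhumb: Δφ = -1.1641, Δλ = +2.0996, Δψ = -1.3109, q = Δφ/Δψ = 0.8880 → d_rh = R√(Δφ²+q²Δλ²) = 14008.6 km
Excess = (14008.6 − 13521.6) / 13521.6 = 487.0 / 13521.6 = 3.60% ≈ 3.6%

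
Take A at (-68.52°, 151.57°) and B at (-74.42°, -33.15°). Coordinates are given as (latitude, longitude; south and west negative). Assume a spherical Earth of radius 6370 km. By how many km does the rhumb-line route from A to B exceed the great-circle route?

Great circle: cos σ = sin φ₁ sin φ₂ + cos φ₁ cos φ₂ cos Δλ,  σ = 0.6463 rad → d_gc = 4116.71 km
Rhumb line: Δψ = -0.3268, q = Δφ/Δψ = 0.3151, d_rh = R√(Δφ²+q²Δλ²) = 6176.18 km
Excess = 6176.18 − 4116.71 = 2059.47 ≈ 2059 km

2059 km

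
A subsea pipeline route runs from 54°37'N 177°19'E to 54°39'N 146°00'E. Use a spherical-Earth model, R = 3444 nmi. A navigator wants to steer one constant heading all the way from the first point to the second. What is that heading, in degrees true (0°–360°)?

Meridional parts: M(φ₁)=+1.1426, M(φ₂)=+1.1436 → ΔM = +0.0010;  Δλ = -0.5466 rad
tan C = Δλ / ΔM = -543.7890 → C = 270.11°

270.1°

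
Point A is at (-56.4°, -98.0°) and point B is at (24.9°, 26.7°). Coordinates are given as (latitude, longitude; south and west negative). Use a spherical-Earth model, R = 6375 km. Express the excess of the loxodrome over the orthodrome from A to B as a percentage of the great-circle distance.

4.0%

Great circle: σ = 2.2607 rad → d_gc = Rσ = 14411.8 km
Rhumb: Δφ = +1.4190, Δλ = +2.1764, Δψ = +1.6466, q = Δφ/Δψ = 0.8618 → d_rh = R√(Δφ²+q²Δλ²) = 14993.1 km
Excess = (14993.1 − 14411.8) / 14411.8 = 581.3 / 14411.8 = 4.03% ≈ 4.0%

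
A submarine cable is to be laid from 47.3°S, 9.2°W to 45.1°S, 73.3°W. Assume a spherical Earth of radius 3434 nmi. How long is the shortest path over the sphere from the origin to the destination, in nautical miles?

2586 nmi

Haversine: a = sin²(Δφ/2)+cos φ₁ cos φ₂ sin²(Δλ/2) = 0.13517;  σ = 2·atan2(√a,√(1−a))
σ = 43.142° → d = Rσ = 3434·0.75297 = 2586 nmi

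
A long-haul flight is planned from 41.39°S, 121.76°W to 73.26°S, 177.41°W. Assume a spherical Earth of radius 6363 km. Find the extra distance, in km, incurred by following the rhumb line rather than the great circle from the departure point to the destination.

Great circle: cos σ = sin φ₁ sin φ₂ + cos φ₁ cos φ₂ cos Δλ,  σ = 0.7150 rad → d_gc = 4549.60 km
Rhumb line: Δψ = -1.1215, q = Δφ/Δψ = 0.4960, d_rh = R√(Δφ²+q²Δλ²) = 4682.13 km
Excess = 4682.13 − 4549.60 = 132.53 ≈ 133 km

133 km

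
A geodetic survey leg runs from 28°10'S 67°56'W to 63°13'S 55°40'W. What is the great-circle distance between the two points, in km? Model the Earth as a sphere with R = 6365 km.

Haversine: a = sin²(Δφ/2)+cos φ₁ cos φ₂ sin²(Δλ/2) = 0.09521;  σ = 2·atan2(√a,√(1−a))
σ = 35.945° → d = Rσ = 6365·0.62736 = 3993 km

3993 km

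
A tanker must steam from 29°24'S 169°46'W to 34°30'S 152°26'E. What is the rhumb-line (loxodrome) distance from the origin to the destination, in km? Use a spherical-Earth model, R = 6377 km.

3613 km

Rhumb course C = atan2(Δλ, Δψ) with Δψ = ln[tan(π/4+φ₂/2)/tan(π/4+φ₁/2)] = -0.1050, Δλ = -0.6597 → C = 260.96°
d = R·|Δφ| / |cos C| = 6377·0.08901 / 0.15713 = 3613 km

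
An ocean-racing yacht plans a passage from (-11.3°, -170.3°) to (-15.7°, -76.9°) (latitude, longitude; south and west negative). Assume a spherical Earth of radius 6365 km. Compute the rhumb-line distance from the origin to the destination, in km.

Δψ = ln[tan(π/4+φ₂/2)/tan(π/4+φ₁/2)] = -0.0790;  Δφ = -0.0768 rad,  Δλ = +1.6301 rad
q = Δφ/Δψ = 0.9721
d = R·√(Δφ² + q²Δλ²) = 6365·1.58652 = 10098 km

10098 km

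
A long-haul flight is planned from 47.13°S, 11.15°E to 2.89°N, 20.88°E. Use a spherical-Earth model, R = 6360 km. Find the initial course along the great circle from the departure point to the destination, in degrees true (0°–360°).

θ = atan2( sin Δλ·cos φ₂ ,  cos φ₁ sin φ₂ − sin φ₁ cos φ₂ cos Δλ )
  = atan2(+0.1688, +0.7557) = 12.59°

12.6°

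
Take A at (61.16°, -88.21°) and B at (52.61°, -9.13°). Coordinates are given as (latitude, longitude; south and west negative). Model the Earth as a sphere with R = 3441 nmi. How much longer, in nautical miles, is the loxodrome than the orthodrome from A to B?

Great circle: cos σ = sin φ₁ sin φ₂ + cos φ₁ cos φ₂ cos Δλ,  σ = 0.7205 rad → d_gc = 2479.3 nmi
Rhumb line: Δψ = -0.2746, q = Δφ/Δψ = 0.5434, d_rh = R√(Δφ²+q²Δλ²) = 2631.4 nmi
Excess = 2631.4 − 2479.3 = 152.1 ≈ 152 nmi

152 nmi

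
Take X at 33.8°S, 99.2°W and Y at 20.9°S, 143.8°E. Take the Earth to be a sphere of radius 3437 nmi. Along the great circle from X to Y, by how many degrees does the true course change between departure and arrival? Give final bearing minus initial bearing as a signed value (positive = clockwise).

+74.1°

Initial bearing θ₁ = atan2(sin Δλ cos φ₂, cos φ₁ sin φ₂ − sin φ₁ cos φ₂ cos Δλ) = 237.40°
Final bearing θ₂ = (initial bearing from the destination back to the start) + 180° = 311.47°
Δθ = θ₂ − θ₁ = +74.1°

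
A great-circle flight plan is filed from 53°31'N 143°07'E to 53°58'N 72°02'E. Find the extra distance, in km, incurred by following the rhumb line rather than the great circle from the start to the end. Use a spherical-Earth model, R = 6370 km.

Great circle: cos σ = sin φ₁ sin φ₂ + cos φ₁ cos φ₂ cos Δλ,  σ = 0.7019 rad → d_gc = 4471.4 km
Rhumb line: Δψ = +0.0133, q = Δφ/Δψ = 0.5914, d_rh = R√(Δφ²+q²Δλ²) = 4674.2 km
Excess = 4674.2 − 4471.4 = 202.8 ≈ 203 km

203 km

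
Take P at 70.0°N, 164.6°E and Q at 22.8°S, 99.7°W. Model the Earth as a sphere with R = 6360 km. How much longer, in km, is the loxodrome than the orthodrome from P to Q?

481 km

Great circle: cos σ = sin φ₁ sin φ₂ + cos φ₁ cos φ₂ cos Δλ,  σ = 1.9774 rad → d_gc = 12576.0 km
Rhumb line: Δψ = -2.1443, q = Δφ/Δψ = 0.7553, d_rh = R√(Δφ²+q²Δλ²) = 13057.4 km
Excess = 13057.4 − 12576.0 = 481.4 ≈ 481 km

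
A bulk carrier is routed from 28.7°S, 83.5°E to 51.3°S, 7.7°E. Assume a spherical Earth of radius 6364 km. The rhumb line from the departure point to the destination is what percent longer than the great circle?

Great circle: σ = 1.0364 rad → d_gc = Rσ = 6595.7 km
Rhumb: Δφ = -0.3944, Δλ = -1.3230, Δψ = -0.5232, q = Δφ/Δψ = 0.7539 → d_rh = R√(Δφ²+q²Δλ²) = 6825.8 km
Excess = (6825.8 − 6595.7) / 6595.7 = 230.1 / 6595.7 = 3.49% ≈ 3.5%

3.5%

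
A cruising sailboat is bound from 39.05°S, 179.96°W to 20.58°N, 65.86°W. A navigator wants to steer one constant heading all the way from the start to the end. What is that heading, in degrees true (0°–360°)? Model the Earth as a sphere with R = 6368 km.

Δψ = ln[tan(π/4+φ₂/2)/tan(π/4+φ₁/2)] = +1.1086
Δλ = +1.9914 rad (taken the short way round)
course = atan2(Δλ, Δψ) = 60.90°

60.9°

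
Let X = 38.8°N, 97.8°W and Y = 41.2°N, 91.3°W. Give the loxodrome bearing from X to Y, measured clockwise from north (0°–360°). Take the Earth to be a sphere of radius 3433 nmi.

64.3°

Meridional parts: M(φ₁)=+0.7358, M(φ₂)=+0.7905 → ΔM = +0.0547;  Δλ = +0.1134 rad
tan C = Δλ / ΔM = +2.0743 → C = 64.26°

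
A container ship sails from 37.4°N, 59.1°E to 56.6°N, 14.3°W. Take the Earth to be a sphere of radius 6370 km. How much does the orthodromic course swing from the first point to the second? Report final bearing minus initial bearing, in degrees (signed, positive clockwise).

-57.9°

At departure: θ₁ = atan2(sin Δλ cos φ₂, cos φ₁ sin φ₂ − sin φ₁ cos φ₂ cos Δλ) = 317.10°
At arrival: θ₂ = atan2(sin Δλ cos φ₁, −cos φ₂ sin φ₁ + sin φ₂ cos φ₁ cos Δλ) = 259.23°
Δθ = θ₂ − θ₁ = -57.9°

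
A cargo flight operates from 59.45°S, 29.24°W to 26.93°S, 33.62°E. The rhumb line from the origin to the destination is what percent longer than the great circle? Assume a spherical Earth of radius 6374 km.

Great circle: σ = 0.9313 rad → d_gc = Rσ = 5936.4 km
Rhumb: Δφ = +0.5676, Δλ = +1.0971, Δψ = +0.8096, q = Δφ/Δψ = 0.7011 → d_rh = R√(Δφ²+q²Δλ²) = 6093.0 km
Excess = (6093.0 − 5936.4) / 5936.4 = 156.6 / 5936.4 = 2.64% ≈ 2.6%

2.6%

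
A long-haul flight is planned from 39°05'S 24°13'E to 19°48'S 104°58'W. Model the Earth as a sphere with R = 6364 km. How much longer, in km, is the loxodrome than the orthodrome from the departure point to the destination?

Great circle: cos σ = sin φ₁ sin φ₂ + cos φ₁ cos φ₂ cos Δλ,  σ = 1.8213 rad → d_gc = 11590.6 km
Rhumb line: Δψ = +0.3895, q = Δφ/Δψ = 0.8641, d_rh = R√(Δφ²+q²Δλ²) = 12582.2 km
Excess = 12582.2 − 11590.6 = 991.6 ≈ 992 km

992 km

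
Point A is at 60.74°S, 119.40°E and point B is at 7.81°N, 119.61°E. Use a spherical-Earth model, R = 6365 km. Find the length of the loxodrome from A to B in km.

7615 km

Rhumb course C = atan2(Δλ, Δψ) with Δψ = ln[tan(π/4+φ₂/2)/tan(π/4+φ₁/2)] = +1.4798, Δλ = +0.0037 → C = 0.14°
d = R·|Δφ| / |cos C| = 6365·1.19642 / 1.00000 = 7615 km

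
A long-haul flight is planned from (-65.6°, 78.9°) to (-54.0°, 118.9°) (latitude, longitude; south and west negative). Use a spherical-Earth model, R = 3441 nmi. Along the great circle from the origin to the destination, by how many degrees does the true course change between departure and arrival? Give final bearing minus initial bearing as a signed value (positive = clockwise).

At departure: θ₁ = atan2(sin Δλ cos φ₂, cos φ₁ sin φ₂ − sin φ₁ cos φ₂ cos Δλ) = 78.65°
At arrival: θ₂ = atan2(sin Δλ cos φ₁, −cos φ₂ sin φ₁ + sin φ₂ cos φ₁ cos Δλ) = 43.56°
Δθ = θ₂ − θ₁ = -35.1°

-35.1°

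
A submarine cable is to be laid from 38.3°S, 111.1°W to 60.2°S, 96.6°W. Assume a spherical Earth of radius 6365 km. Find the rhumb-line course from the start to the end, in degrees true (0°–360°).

157.1°

Meridional parts: M(φ₁)=-0.7246, M(φ₂)=-1.3240 → ΔM = -0.5993;  Δλ = +0.2531 rad
tan C = Δλ / ΔM = -0.4223 → C = 157.11°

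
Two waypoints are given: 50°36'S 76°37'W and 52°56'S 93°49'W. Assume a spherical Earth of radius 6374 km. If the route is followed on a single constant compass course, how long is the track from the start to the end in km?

1212 km

Δψ = ln[tan(π/4+φ₂/2)/tan(π/4+φ₁/2)] = -0.0658;  Δφ = -0.0407 rad,  Δλ = -0.3002 rad
q = Δφ/Δψ = 0.6187
d = R·√(Δφ² + q²Δλ²) = 6374·0.19014 = 1212 km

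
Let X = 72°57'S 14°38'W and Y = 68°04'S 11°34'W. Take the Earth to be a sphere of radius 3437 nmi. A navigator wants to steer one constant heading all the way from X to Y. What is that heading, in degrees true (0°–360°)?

Δψ = ln[tan(π/4+φ₂/2)/tan(π/4+φ₁/2)] = +0.2568
Δλ = +0.0535 rad (taken the short way round)
course = atan2(Δλ, Δψ) = 11.78°

11.8°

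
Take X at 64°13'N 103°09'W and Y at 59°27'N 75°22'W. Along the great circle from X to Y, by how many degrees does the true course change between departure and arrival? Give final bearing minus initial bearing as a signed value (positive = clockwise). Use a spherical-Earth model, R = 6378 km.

+24.6°

Initial bearing θ₁ = atan2(sin Δλ cos φ₂, cos φ₁ sin φ₂ − sin φ₁ cos φ₂ cos Δλ) = 97.30°
Final bearing θ₂ = (initial bearing from the destination back to the start) + 180° = 121.92°
Δθ = θ₂ − θ₁ = +24.6°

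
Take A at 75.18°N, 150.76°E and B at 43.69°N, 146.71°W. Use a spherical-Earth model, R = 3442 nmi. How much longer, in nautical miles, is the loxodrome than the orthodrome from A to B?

95 nmi

Great circle: cos σ = sin φ₁ sin φ₂ + cos φ₁ cos φ₂ cos Δλ,  σ = 0.7180 rad → d_gc = 2471.5 nmi
Rhumb line: Δψ = -1.1904, q = Δφ/Δψ = 0.4617, d_rh = R√(Δφ²+q²Δλ²) = 2566.4 nmi
Excess = 2566.4 − 2471.5 = 94.9 ≈ 95 nmi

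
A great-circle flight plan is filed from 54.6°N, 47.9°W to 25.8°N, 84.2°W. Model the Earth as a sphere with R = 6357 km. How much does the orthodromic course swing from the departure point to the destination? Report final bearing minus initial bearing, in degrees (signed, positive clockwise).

-24.6°

Initial bearing θ₁ = atan2(sin Δλ cos φ₂, cos φ₁ sin φ₂ − sin φ₁ cos φ₂ cos Δλ) = 237.52°
Final bearing θ₂ = (initial bearing from the destination back to the start) + 180° = 212.87°
Δθ = θ₂ − θ₁ = -24.6°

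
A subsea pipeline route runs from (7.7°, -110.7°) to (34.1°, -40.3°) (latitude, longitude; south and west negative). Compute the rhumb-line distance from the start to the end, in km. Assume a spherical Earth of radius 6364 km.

7794 km

Rhumb course C = atan2(Δλ, Δψ) with Δψ = ln[tan(π/4+φ₂/2)/tan(π/4+φ₁/2)] = +0.4990, Δλ = +1.2287 → C = 67.90°
d = R·|Δφ| / |cos C| = 6364·0.46077 / 0.37625 = 7794 km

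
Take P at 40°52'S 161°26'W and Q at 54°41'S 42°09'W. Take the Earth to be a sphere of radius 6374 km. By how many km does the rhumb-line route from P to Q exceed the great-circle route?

1040 km

Great circle: cos σ = sin φ₁ sin φ₂ + cos φ₁ cos φ₂ cos Δλ,  σ = 1.2450 rad → d_gc = 7935.7 km
Rhumb line: Δψ = -0.3619, q = Δφ/Δψ = 0.6664, d_rh = R√(Δφ²+q²Δλ²) = 8975.9 km
Excess = 8975.9 − 7935.7 = 1040.2 ≈ 1040 km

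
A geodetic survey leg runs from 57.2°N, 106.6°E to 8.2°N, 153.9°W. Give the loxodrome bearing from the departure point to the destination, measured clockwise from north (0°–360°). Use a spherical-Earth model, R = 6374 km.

Δψ = ln[tan(π/4+φ₂/2)/tan(π/4+φ₁/2)] = -1.0795
Δλ = +1.7366 rad (taken the short way round)
course = atan2(Δλ, Δψ) = 121.87°

121.9°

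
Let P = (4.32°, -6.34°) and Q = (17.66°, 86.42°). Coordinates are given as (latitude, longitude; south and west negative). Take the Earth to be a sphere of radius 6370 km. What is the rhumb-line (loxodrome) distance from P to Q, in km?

10207 km

Rhumb course C = atan2(Δλ, Δψ) with Δψ = ln[tan(π/4+φ₂/2)/tan(π/4+φ₁/2)] = +0.2378, Δλ = +1.6190 → C = 81.65°
d = R·|Δφ| / |cos C| = 6370·0.23283 / 0.14530 = 10207 km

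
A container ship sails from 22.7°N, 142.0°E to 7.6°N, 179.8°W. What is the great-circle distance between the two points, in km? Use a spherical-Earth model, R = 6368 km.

cos σ = sin φ₁ sin φ₂ + cos φ₁ cos φ₂ cos Δλ
      = sin(22.70°)sin(7.60°) + cos(22.70°)cos(7.60°)cos(38.20°) = 0.7697
σ = 39.677° → d = Rσ = 6368·0.69250 = 4410 km

4410 km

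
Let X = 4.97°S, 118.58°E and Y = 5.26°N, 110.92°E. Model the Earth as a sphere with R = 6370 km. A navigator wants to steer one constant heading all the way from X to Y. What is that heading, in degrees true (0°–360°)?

323.2°

Meridional parts: M(φ₁)=-0.0869, M(φ₂)=+0.0919 → ΔM = +0.1788;  Δλ = -0.1337 rad
tan C = Δλ / ΔM = -0.7478 → C = 323.21°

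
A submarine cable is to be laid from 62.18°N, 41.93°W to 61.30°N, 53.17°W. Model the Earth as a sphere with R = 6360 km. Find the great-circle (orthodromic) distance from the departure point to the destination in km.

cos σ = sin φ₁ sin φ₂ + cos φ₁ cos φ₂ cos Δλ
      = sin(62.18°)sin(61.30°) + cos(62.18°)cos(61.30°)cos(-11.24°) = 0.9956
σ = 5.387° → d = Rσ = 6360·0.09402 = 598 km

598 km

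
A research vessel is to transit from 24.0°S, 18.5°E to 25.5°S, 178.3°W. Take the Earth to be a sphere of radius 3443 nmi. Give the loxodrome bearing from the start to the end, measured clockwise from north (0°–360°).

90.6°

Meridional parts: M(φ₁)=-0.4317, M(φ₂)=-0.4605 → ΔM = -0.0288;  Δλ = +2.8484 rad
tan C = Δλ / ΔM = -98.8020 → C = 90.58°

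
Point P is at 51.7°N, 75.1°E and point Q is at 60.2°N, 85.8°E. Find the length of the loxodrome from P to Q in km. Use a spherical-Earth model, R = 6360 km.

Rhumb course C = atan2(Δλ, Δψ) with Δψ = ln[tan(π/4+φ₂/2)/tan(π/4+φ₁/2)] = +0.2663, Δλ = +0.1868 → C = 35.04°
d = R·|Δφ| / |cos C| = 6360·0.14835 / 0.81871 = 1152 km

1152 km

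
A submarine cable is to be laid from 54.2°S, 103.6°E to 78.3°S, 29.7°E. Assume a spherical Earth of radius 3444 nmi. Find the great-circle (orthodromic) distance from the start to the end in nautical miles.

2056 nmi

cos σ = sin φ₁ sin φ₂ + cos φ₁ cos φ₂ cos Δλ
      = sin(-54.20°)sin(-78.30°) + cos(-54.20°)cos(-78.30°)cos(-73.90°) = 0.8271
σ = 34.197° → d = Rσ = 3444·0.59685 = 2056 nmi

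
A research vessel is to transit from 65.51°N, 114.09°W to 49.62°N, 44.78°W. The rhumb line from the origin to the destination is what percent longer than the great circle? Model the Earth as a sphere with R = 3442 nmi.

4.7%

Great circle: σ = 0.6631 rad → d_gc = Rσ = 2282.2 nmi
Rhumb: Δφ = -0.2773, Δλ = +1.2097, Δψ = -0.5273, q = Δφ/Δψ = 0.5259 → d_rh = R√(Δφ²+q²Δλ²) = 2388.9 nmi
Excess = (2388.9 − 2282.2) / 2282.2 = 106.7 / 2282.2 = 4.68% ≈ 4.7%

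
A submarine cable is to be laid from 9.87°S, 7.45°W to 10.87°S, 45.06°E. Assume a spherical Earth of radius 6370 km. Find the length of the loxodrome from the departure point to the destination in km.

Δψ = ln[tan(π/4+φ₂/2)/tan(π/4+φ₁/2)] = -0.0177;  Δφ = -0.0175 rad,  Δλ = +0.9165 rad
q = Δφ/Δψ = 0.9837
d = R·√(Δφ² + q²Δλ²) = 6370·0.90166 = 5744 km

5744 km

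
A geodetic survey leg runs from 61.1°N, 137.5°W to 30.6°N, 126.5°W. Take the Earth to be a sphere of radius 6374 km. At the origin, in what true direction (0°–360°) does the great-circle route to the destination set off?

N = sin Δλ·cos φ₂ = +0.1642;  D = cos φ₁ sin φ₂ − sin φ₁ cos φ₂ cos Δλ = -0.4937
initial course = atan2(N, D) = 161.60°

161.6°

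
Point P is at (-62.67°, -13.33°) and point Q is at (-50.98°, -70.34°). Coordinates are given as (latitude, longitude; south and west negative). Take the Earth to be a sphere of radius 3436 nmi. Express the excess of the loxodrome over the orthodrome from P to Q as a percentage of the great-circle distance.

3.0%

Great circle: σ = 0.5594 rad → d_gc = Rσ = 1922.0 nmi
Rhumb: Δφ = +0.2040, Δλ = -0.9950, Δψ = +0.3766, q = Δφ/Δψ = 0.5418 → d_rh = R√(Δφ²+q²Δλ²) = 1980.4 nmi
Excess = (1980.4 − 1922.0) / 1922.0 = 58.4 / 1922.0 = 3.04% ≈ 3.0%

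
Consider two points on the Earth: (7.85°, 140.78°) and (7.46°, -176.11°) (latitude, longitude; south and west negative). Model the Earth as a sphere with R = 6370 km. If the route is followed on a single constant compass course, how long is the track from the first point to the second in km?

Δψ = ln[tan(π/4+φ₂/2)/tan(π/4+φ₁/2)] = -0.0069;  Δφ = -0.0068 rad,  Δλ = +0.7524 rad
q = Δφ/Δψ = 0.9911
d = R·√(Δφ² + q²Δλ²) = 6370·0.74574 = 4750 km

4750 km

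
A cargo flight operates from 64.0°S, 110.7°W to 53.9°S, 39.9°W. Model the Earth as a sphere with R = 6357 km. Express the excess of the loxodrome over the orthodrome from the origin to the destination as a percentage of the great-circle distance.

Great circle: σ = 0.6247 rad → d_gc = Rσ = 3971.0 km
Rhumb: Δφ = +0.1763, Δλ = +1.2357, Δψ = +0.3447, q = Δφ/Δψ = 0.5114 → d_rh = R√(Δφ²+q²Δλ²) = 4170.6 km
Excess = (4170.6 − 3971.0) / 3971.0 = 199.6 / 3971.0 = 5.03% ≈ 5.0%

5.0%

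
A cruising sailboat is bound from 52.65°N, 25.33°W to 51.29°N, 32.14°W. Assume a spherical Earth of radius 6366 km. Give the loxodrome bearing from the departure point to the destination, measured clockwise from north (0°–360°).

252.0°

Δψ = ln[tan(π/4+φ₂/2)/tan(π/4+φ₁/2)] = -0.0385
Δλ = -0.1189 rad (taken the short way round)
course = atan2(Δλ, Δψ) = 252.04°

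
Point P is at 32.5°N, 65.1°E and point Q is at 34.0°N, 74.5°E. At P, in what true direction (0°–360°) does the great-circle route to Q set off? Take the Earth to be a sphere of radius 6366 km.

θ = atan2( sin Δλ·cos φ₂ ,  cos φ₁ sin φ₂ − sin φ₁ cos φ₂ cos Δλ )
  = atan2(+0.1354, +0.0322) = 76.64°

76.6°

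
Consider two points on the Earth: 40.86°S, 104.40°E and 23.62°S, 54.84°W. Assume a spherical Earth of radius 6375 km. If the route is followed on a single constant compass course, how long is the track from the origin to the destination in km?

15007 km

Rhumb course C = atan2(Δλ, Δψ) with Δψ = ln[tan(π/4+φ₂/2)/tan(π/4+φ₁/2)] = +0.3582, Δλ = -2.7793 → C = 277.34°
d = R·|Δφ| / |cos C| = 6375·0.30089 / 0.12782 = 15007 km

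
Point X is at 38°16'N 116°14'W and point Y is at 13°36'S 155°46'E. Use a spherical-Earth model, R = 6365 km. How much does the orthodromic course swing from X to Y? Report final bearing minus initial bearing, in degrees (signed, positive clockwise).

-25.8°

Initial bearing θ₁ = atan2(sin Δλ cos φ₂, cos φ₁ sin φ₂ − sin φ₁ cos φ₂ cos Δλ) = 258.05°
Final bearing θ₂ = (initial bearing from the destination back to the start) + 180° = 232.21°
Δθ = θ₂ − θ₁ = -25.8°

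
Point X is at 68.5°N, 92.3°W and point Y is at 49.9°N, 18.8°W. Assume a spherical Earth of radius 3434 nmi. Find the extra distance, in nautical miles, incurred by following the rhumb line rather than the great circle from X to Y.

Great circle: cos σ = sin φ₁ sin φ₂ + cos φ₁ cos φ₂ cos Δλ,  σ = 0.6781 rad → d_gc = 2328.7 nmi
Rhumb line: Δψ = -0.6535, q = Δφ/Δψ = 0.4967, d_rh = R√(Δφ²+q²Δλ²) = 2455.8 nmi
Excess = 2455.8 − 2328.7 = 127.1 ≈ 127 nmi

127 nmi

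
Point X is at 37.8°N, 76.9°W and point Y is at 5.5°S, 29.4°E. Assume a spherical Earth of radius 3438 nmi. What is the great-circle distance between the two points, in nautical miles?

Haversine: a = sin²(Δφ/2)+cos φ₁ cos φ₂ sin²(Δλ/2) = 0.63975;  σ = 2·atan2(√a,√(1−a))
σ = 106.230° → d = Rσ = 3438·1.85406 = 6374 nmi

6374 nmi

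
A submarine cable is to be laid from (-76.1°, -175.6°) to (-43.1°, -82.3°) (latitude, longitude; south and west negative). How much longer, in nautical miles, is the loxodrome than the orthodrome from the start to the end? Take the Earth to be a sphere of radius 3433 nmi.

Great circle: cos σ = sin φ₁ sin φ₂ + cos φ₁ cos φ₂ cos Δλ,  σ = 0.8590 rad → d_gc = 2949.1 nmi
Rhumb line: Δψ = +1.2693, q = Δφ/Δψ = 0.4537, d_rh = R√(Δφ²+q²Δλ²) = 3216.2 nmi
Excess = 3216.2 − 2949.1 = 267.1 ≈ 267 nmi

267 nmi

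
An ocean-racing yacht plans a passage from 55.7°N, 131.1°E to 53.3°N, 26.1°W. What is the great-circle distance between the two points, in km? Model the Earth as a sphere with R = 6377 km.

Haversine: a = sin²(Δφ/2)+cos φ₁ cos φ₂ sin²(Δλ/2) = 0.32406;  σ = 2·atan2(√a,√(1−a))
σ = 69.397° → d = Rσ = 6377·1.21121 = 7724 km

7724 km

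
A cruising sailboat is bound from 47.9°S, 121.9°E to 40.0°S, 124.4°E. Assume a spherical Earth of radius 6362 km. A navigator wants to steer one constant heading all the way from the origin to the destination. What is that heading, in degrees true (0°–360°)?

Δψ = ln[tan(π/4+φ₂/2)/tan(π/4+φ₁/2)] = +0.1920
Δλ = +0.0436 rad (taken the short way round)
course = atan2(Δλ, Δψ) = 12.81°

12.8°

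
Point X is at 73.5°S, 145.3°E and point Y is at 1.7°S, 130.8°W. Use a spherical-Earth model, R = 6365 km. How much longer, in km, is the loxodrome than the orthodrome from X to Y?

443 km

Great circle: cos σ = sin φ₁ sin φ₂ + cos φ₁ cos φ₂ cos Δλ,  σ = 1.5122 rad → d_gc = 9624.8 km
Rhumb line: Δψ = +1.9014, q = Δφ/Δψ = 0.6591, d_rh = R√(Δφ²+q²Δλ²) = 10067.5 km
Excess = 10067.5 − 9624.8 = 442.7 ≈ 443 km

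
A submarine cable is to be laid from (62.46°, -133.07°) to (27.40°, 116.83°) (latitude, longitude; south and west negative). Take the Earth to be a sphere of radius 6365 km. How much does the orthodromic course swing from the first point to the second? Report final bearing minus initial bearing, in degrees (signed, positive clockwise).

At departure: θ₁ = atan2(sin Δλ cos φ₂, cos φ₁ sin φ₂ − sin φ₁ cos φ₂ cos Δλ) = 300.10°
At arrival: θ₂ = atan2(sin Δλ cos φ₁, −cos φ₂ sin φ₁ + sin φ₂ cos φ₁ cos Δλ) = 206.78°
Δθ = θ₂ − θ₁ = -93.3°

-93.3°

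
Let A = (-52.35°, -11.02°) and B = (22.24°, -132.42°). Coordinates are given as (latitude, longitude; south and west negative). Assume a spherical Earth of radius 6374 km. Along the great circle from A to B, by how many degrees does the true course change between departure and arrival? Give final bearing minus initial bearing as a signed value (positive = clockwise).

+60.4°

At departure: θ₁ = atan2(sin Δλ cos φ₂, cos φ₁ sin φ₂ − sin φ₁ cos φ₂ cos Δλ) = 259.21°
At arrival: θ₂ = atan2(sin Δλ cos φ₁, −cos φ₂ sin φ₁ + sin φ₂ cos φ₁ cos Δλ) = 319.59°
Δθ = θ₂ − θ₁ = +60.4°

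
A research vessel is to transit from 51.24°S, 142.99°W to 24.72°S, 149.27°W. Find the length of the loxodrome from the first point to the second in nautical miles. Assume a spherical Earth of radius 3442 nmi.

1620 nmi

Δψ = ln[tan(π/4+φ₂/2)/tan(π/4+φ₁/2)] = +0.5993;  Δφ = +0.4629 rad,  Δλ = -0.1096 rad
q = Δφ/Δψ = 0.7723
d = R·√(Δφ² + q²Δλ²) = 3442·0.47054 = 1620 nmi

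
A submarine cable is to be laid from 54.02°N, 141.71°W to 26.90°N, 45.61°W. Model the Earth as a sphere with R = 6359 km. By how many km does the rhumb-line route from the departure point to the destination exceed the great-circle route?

496 km

Great circle: cos σ = sin φ₁ sin φ₂ + cos φ₁ cos φ₂ cos Δλ,  σ = 1.2551 rad → d_gc = 7981.4 km
Rhumb line: Δψ = -0.6370, q = Δφ/Δψ = 0.7431, d_rh = R√(Δφ²+q²Δλ²) = 8477.5 km
Excess = 8477.5 − 7981.4 = 496.1 ≈ 496 km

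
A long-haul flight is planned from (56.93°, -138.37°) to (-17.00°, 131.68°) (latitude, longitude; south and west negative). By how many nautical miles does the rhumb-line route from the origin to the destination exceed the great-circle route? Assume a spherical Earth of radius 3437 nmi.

Great circle: cos σ = sin φ₁ sin φ₂ + cos φ₁ cos φ₂ cos Δλ,  σ = 1.8179 rad → d_gc = 6248.0 nmi
Rhumb line: Δψ = -1.5156, q = Δφ/Δψ = 0.8514, d_rh = R√(Δφ²+q²Δλ²) = 6385.2 nmi
Excess = 6385.2 − 6248.0 = 137.2 ≈ 137 nmi

137 nmi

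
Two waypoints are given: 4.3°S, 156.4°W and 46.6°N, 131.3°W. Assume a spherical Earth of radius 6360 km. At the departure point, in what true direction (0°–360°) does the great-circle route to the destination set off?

N = sin Δλ·cos φ₂ = +0.2915;  D = cos φ₁ sin φ₂ − sin φ₁ cos φ₂ cos Δλ = +0.7712
initial course = atan2(N, D) = 20.70°

20.7°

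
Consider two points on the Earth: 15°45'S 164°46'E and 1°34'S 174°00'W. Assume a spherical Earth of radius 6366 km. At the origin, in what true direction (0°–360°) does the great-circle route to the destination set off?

58.0°

N = sin Δλ·cos φ₂ = +0.3620;  D = cos φ₁ sin φ₂ − sin φ₁ cos φ₂ cos Δλ = +0.2266
initial course = atan2(N, D) = 57.96°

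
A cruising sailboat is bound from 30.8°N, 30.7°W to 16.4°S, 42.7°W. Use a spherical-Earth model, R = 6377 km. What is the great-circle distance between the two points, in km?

5408 km

cos σ = sin φ₁ sin φ₂ + cos φ₁ cos φ₂ cos Δλ
      = sin(30.80°)sin(-16.40°) + cos(30.80°)cos(-16.40°)cos(-12.00°) = 0.6614
σ = 48.591° → d = Rσ = 6377·0.84807 = 5408 km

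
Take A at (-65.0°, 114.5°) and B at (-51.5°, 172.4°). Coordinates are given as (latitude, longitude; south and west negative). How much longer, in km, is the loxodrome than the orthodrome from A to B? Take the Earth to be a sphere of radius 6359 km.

114 km

Great circle: cos σ = sin φ₁ sin φ₂ + cos φ₁ cos φ₂ cos Δλ,  σ = 0.5565 rad → d_gc = 3539.044 km
Rhumb line: Δψ = +0.4544, q = Δφ/Δψ = 0.5185, d_rh = R√(Δφ²+q²Δλ²) = 3653.538 km
Excess = 3653.538 − 3539.044 = 114.494 ≈ 114 km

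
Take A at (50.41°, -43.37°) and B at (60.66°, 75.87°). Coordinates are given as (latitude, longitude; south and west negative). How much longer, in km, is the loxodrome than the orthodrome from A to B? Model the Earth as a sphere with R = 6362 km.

1006 km

Great circle: cos σ = sin φ₁ sin φ₂ + cos φ₁ cos φ₂ cos Δλ,  σ = 1.0248 rad → d_gc = 6519.98 km
Rhumb line: Δψ = +0.3184, q = Δφ/Δψ = 0.5619, d_rh = R√(Δφ²+q²Δλ²) = 7526.46 km
Excess = 7526.46 − 6519.98 = 1006.48 ≈ 1006 km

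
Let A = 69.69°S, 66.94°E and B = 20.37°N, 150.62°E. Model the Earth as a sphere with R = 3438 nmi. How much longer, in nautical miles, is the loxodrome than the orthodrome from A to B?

Great circle: cos σ = sin φ₁ sin φ₂ + cos φ₁ cos φ₂ cos Δλ,  σ = 1.8657 rad → d_gc = 6414.2 nmi
Rhumb line: Δψ = +2.0830, q = Δφ/Δψ = 0.7546, d_rh = R√(Δφ²+q²Δλ²) = 6600.0 nmi
Excess = 6600.0 − 6414.2 = 185.8 ≈ 186 nmi

186 nmi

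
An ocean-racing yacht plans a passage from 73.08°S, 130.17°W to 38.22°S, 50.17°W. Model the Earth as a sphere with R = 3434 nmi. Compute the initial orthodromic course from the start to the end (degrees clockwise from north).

93.7°

θ = atan2( sin Δλ·cos φ₂ ,  cos φ₁ sin φ₂ − sin φ₁ cos φ₂ cos Δλ )
  = atan2(+0.7737, -0.0495) = 93.66°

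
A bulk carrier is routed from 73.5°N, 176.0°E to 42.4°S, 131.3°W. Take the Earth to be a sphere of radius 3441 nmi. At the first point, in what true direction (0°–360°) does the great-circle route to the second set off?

136.6°

N = sin Δλ·cos φ₂ = +0.5874;  D = cos φ₁ sin φ₂ − sin φ₁ cos φ₂ cos Δλ = -0.6206
initial course = atan2(N, D) = 136.57°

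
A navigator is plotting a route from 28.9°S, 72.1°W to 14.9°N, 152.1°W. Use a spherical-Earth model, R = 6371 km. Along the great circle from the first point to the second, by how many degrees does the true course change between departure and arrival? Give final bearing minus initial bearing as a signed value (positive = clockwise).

+12.6°

At departure: θ₁ = atan2(sin Δλ cos φ₂, cos φ₁ sin φ₂ − sin φ₁ cos φ₂ cos Δλ) = 287.84°
At arrival: θ₂ = atan2(sin Δλ cos φ₁, −cos φ₂ sin φ₁ + sin φ₂ cos φ₁ cos Δλ) = 300.41°
Δθ = θ₂ − θ₁ = +12.6°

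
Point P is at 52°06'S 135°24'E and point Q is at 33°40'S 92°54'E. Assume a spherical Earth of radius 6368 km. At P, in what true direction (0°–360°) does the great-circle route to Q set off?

θ = atan2( sin Δλ·cos φ₂ ,  cos φ₁ sin φ₂ − sin φ₁ cos φ₂ cos Δλ )
  = atan2(-0.5623, +0.1437) = 284.33°

284.3°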